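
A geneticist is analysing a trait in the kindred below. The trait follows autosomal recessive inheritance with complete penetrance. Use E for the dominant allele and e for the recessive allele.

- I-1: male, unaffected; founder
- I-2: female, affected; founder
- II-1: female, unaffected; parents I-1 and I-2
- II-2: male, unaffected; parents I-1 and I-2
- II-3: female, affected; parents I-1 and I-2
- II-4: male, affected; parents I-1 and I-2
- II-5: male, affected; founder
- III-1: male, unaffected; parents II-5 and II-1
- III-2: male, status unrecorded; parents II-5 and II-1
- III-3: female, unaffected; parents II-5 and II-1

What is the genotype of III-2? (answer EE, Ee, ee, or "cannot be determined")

cannot be determined

III-2's phenotype is unrecorded, and no parent or child forces a single allele at both positions; consistent genotype assignments exist with III-2 as Ee or ee.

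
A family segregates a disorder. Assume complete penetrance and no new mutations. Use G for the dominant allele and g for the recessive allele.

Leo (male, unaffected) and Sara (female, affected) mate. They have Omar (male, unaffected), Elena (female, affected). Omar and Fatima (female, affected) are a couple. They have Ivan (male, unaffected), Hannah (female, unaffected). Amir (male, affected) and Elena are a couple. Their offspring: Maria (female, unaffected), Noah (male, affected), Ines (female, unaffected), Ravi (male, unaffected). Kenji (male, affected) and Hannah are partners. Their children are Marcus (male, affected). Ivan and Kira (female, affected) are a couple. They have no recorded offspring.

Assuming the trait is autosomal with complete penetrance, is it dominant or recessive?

Amir and Elena are both affected yet have an unaffected child Maria. Under a recessive model two affected parents are homozygous and every child would be affected, so the trait cannot be recessive.

dominant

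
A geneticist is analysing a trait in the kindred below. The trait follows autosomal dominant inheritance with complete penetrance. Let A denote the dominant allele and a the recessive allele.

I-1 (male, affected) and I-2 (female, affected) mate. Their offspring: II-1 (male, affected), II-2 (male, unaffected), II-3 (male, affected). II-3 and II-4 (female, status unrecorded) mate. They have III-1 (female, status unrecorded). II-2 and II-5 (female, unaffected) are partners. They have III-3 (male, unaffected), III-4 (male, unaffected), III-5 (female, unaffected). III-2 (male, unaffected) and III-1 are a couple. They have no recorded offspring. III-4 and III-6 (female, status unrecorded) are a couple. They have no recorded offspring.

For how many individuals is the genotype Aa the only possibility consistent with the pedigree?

2

Obligate heterozygotes: I-1 is affected so carries A and passed a to II-2 (aa), so I-1 is Aa; I-2 is affected so carries A and passed a to II-2 (aa), so I-2 is Aa.
Every other individual is either homozygous by phenotype or has at least one consistent homozygous assignment, so the count is 2.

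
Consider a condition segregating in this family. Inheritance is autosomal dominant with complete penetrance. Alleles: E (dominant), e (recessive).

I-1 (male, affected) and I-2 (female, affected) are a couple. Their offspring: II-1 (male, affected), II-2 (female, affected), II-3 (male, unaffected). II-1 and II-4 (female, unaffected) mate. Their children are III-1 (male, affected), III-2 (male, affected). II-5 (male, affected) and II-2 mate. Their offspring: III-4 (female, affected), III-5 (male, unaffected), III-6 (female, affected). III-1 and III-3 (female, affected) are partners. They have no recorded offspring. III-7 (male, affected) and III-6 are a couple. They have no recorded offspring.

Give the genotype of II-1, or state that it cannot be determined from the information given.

II-1's phenotype allows EE or Ee, and no parent or child forces a single allele at both positions; consistent genotype assignments exist with II-1 as EE or Ee.

cannot be determined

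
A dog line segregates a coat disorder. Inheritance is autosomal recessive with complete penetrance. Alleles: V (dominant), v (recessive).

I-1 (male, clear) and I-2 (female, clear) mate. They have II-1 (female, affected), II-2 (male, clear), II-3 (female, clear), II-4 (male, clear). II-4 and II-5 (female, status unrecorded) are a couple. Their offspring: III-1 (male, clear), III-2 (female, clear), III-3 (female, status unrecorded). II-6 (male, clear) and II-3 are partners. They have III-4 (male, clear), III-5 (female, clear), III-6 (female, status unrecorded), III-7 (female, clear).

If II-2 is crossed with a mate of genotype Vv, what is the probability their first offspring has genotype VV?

1/3

I-1 is clear so carries V and passed v to II-1 (vv), so I-1 is Vv.
I-2 is clear so carries V and passed v to II-1 (vv), so I-2 is Vv.
II-2 is a clear offspring of I-1 (Vv) × I-2 (Vv), whose cross gives 1/4 VV : 1/2 Vv : 1/4 vv; conditioning on being clear, II-2 is VV with probability 1/3, Vv with probability 2/3.
Summing over parental genotype combinations, P(offspring has genotype VV) = 1/3·1/2 + 2/3·1/4 = 1/3.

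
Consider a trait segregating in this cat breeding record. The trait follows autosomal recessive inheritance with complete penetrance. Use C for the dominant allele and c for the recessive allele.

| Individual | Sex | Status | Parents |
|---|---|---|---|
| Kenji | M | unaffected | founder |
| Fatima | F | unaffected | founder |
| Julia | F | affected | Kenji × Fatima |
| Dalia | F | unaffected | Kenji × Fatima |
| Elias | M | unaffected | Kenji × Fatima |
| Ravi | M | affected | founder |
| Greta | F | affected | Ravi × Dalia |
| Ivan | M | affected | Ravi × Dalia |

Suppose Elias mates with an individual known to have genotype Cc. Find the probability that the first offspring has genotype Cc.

1/2

Kenji is unaffected so carries C and passed c to Julia (cc), so Kenji is Cc.
Fatima is unaffected so carries C and passed c to Julia (cc), so Fatima is Cc.
Elias is an unaffected offspring of Kenji (Cc) × Fatima (Cc), whose cross gives 1/4 CC : 1/2 Cc : 1/4 cc; conditioning on being unaffected, Elias is CC with probability 1/3, Cc with probability 2/3.
Summing over parental genotype combinations, P(offspring has genotype Cc) = 1/3·1/2 + 2/3·1/2 = 1/2.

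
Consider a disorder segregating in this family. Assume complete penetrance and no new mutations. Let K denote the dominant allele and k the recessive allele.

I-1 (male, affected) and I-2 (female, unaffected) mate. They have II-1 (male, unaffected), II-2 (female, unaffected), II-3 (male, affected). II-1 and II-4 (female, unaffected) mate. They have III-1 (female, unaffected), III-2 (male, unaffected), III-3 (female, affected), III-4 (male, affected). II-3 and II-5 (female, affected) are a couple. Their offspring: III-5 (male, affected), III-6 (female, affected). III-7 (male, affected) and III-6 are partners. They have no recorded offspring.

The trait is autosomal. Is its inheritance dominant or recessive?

II-1 and II-4 are both unaffected yet have an affected child III-3. Under dominance, an affected child requires at least one affected parent, so the trait cannot be dominant.

recessive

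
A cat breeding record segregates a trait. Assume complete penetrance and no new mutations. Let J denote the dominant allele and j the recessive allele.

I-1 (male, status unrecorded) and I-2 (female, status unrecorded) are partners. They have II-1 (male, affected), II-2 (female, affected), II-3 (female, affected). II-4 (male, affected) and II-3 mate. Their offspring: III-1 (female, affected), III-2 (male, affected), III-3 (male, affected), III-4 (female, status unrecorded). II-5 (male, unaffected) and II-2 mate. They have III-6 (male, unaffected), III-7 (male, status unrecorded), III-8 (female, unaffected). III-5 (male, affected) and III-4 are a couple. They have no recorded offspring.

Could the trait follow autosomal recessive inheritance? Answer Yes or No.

Yes

A consistent assignment under autosomal recessive exists: I-1 Jj, I-2 Jj, II-1 jj, II-2 jj, II-3 jj, II-4 jj, II-5 JJ, III-1 jj, III-2 jj, III-3 jj, III-4 jj, III-5 jj, III-6 Jj, III-7 Jj, III-8 Jj.
In this assignment every recorded phenotype matches its genotype and every non-founder's genotype is obtainable from its parents' genotypes, so the pedigree is consistent.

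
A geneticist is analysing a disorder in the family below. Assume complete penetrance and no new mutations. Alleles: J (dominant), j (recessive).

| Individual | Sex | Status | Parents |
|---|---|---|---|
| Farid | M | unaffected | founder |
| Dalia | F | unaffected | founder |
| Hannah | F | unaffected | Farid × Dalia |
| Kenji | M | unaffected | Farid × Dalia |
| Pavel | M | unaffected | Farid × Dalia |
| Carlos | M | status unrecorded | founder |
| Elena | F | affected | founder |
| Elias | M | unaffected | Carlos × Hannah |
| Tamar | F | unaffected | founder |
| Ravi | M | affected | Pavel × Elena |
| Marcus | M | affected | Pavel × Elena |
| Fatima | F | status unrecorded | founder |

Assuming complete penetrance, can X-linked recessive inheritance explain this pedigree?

Yes

A consistent assignment under X-linked recessive exists: Farid X^J Y, Dalia X^J X^J, Hannah X^J X^J, Kenji X^J Y, Pavel X^J Y, Carlos X^J Y, Elena X^j X^j, Elias X^J Y, Tamar X^J X^J, Ravi X^j Y, Marcus X^j Y, Fatima X^J X^J.
In this assignment every recorded phenotype matches its genotype and every non-founder's genotype is obtainable from its parents' genotypes, so the pedigree is consistent.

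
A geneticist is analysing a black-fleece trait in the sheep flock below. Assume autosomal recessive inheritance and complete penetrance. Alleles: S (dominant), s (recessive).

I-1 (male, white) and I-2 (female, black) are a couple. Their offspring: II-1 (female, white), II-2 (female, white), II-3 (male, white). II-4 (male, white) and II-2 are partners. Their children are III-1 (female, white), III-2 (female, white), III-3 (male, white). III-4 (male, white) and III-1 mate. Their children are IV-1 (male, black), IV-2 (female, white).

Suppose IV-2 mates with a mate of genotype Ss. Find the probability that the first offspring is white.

III-4 is white so carries S and passed s to IV-1 (ss), so III-4 is Ss.
III-1 is white so carries S and passed s to IV-1 (ss), so III-1 is Ss.
IV-2 is a white offspring of III-4 (Ss) × III-1 (Ss), whose cross gives 1/4 SS : 1/2 Ss : 1/4 ss; conditioning on being white, IV-2 is SS with probability 1/3, Ss with probability 2/3.
Summing over parental genotype combinations, P(offspring is white) = 1/3·1 + 2/3·3/4 = 5/6.

5/6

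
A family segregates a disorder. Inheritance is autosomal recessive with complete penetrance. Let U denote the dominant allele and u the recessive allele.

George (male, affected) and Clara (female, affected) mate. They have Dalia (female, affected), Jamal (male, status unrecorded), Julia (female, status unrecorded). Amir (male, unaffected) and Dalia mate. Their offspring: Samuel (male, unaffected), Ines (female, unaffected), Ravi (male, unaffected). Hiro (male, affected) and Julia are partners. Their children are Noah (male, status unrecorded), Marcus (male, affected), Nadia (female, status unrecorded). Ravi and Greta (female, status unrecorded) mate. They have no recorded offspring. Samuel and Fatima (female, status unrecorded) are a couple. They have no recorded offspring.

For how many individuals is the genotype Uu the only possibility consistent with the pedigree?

Obligate heterozygotes: Samuel is unaffected so carries U and received u from Dalia (uu), so Samuel is Uu; Ines is unaffected so carries U and received u from Dalia (uu), so Ines is Uu; Ravi is unaffected so carries U and received u from Dalia (uu), so Ravi is Uu.
Every other individual is either homozygous by phenotype or has at least one consistent homozygous assignment, so the count is 3.

3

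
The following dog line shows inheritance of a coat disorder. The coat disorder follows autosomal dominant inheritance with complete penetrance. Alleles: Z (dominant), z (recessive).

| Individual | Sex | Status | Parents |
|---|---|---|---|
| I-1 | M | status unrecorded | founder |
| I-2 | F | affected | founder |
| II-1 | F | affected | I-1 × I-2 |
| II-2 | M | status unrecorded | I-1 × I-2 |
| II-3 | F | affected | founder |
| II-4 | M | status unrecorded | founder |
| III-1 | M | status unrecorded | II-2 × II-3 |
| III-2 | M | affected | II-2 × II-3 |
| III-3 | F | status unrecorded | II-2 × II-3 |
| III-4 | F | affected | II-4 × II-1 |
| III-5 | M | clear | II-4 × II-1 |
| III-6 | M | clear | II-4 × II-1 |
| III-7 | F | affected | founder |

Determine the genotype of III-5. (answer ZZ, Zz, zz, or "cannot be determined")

III-5 is clear, so III-5 is zz.

zz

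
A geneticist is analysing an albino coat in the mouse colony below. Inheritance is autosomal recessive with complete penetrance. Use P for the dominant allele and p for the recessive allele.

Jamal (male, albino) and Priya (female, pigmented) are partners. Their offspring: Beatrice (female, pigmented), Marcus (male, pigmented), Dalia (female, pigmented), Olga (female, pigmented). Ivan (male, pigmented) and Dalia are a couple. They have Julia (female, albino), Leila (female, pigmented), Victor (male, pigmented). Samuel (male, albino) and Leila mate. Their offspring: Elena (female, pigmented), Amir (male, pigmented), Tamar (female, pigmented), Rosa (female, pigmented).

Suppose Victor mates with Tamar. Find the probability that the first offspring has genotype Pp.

Ivan is pigmented so carries P and passed p to Julia (pp), so Ivan is Pp.
Dalia is pigmented so carries P and received p from Jamal (pp), so Dalia is Pp.
Victor is a pigmented offspring of Ivan (Pp) × Dalia (Pp), whose cross gives 1/4 PP : 1/2 Pp : 1/4 pp; conditioning on being pigmented, Victor is PP with probability 1/3, Pp with probability 2/3.
Tamar is pigmented so carries P and received p from Samuel (pp), so Tamar is Pp.
Summing over parental genotype combinations, P(offspring has genotype Pp) = 1/3·1/2 + 2/3·1/2 = 1/2.

1/2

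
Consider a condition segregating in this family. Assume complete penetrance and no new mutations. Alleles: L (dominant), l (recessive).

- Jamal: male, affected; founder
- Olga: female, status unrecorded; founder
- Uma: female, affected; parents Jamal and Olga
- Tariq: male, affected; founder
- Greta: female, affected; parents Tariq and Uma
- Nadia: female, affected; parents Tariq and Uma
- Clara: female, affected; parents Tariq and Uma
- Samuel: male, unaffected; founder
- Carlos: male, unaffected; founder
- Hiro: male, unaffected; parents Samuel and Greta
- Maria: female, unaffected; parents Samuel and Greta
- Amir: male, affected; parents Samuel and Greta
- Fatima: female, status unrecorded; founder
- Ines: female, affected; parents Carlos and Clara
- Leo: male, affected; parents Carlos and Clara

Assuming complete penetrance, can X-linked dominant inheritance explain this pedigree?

A consistent assignment under X-linked dominant exists: Jamal X^L Y, Olga X^L X^l, Uma X^L X^l, Tariq X^L Y, Greta X^L X^l, Nadia X^L X^L, Clara X^L X^L, Samuel X^l Y, Carlos X^l Y, Hiro X^l Y, Maria X^l X^l, Amir X^L Y, Fatima X^L X^L, Ines X^L X^l, Leo X^L Y.
In this assignment every recorded phenotype matches its genotype and every non-founder's genotype is obtainable from its parents' genotypes, so the pedigree is consistent.

Yes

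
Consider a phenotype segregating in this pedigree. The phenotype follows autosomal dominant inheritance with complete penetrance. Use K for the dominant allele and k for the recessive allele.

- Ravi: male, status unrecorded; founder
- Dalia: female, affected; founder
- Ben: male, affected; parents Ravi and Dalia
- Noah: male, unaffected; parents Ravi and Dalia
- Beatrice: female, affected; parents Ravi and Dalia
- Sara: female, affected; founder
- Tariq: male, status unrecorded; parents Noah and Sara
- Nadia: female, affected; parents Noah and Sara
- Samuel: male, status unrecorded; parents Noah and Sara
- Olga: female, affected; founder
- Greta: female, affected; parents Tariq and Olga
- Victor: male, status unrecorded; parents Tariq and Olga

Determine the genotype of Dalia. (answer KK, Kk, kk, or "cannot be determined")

Kk

From phenotype alone, Dalia is KK or Kk.
Dalia is affected so carries K and passed k to Noah (kk), so Dalia is Kk.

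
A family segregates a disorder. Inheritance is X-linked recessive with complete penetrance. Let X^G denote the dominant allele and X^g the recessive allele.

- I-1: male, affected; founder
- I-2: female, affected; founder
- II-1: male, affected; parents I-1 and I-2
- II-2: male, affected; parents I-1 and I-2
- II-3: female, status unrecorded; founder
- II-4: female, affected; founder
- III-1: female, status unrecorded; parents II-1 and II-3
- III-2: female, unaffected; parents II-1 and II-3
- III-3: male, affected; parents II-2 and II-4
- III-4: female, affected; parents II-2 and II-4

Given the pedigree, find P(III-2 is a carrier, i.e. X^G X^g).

III-2 is unaffected so carries G and received g from II-1 (X^g Y), so III-2 is X^G X^g, giving P(X^G X^g) = 1.

1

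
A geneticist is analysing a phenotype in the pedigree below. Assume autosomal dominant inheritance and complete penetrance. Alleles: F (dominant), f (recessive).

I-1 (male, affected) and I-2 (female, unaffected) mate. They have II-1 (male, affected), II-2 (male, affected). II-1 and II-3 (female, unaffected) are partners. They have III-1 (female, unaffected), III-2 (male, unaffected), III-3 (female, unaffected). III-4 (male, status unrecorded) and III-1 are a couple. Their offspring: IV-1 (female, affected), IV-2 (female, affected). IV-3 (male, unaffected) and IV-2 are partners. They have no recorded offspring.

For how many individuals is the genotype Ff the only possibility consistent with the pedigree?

Obligate heterozygotes: II-1 is affected so carries F and received f from I-2 (ff), so II-1 is Ff; II-2 is affected so carries F and received f from I-2 (ff), so II-2 is Ff; IV-1 is affected so carries F and received f from III-1 (ff), so IV-1 is Ff; IV-2 is affected so carries F and received f from III-1 (ff), so IV-2 is Ff.
Every other individual is either homozygous by phenotype or has at least one consistent homozygous assignment, so the count is 4.

4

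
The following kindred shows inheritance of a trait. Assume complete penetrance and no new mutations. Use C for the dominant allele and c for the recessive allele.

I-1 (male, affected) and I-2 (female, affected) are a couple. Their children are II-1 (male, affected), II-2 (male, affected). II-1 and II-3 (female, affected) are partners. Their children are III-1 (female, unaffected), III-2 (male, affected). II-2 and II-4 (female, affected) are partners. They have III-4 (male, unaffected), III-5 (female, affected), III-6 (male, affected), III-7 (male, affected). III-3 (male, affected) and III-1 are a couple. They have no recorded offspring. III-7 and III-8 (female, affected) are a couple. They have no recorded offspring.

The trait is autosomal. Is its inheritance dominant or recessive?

II-1 and II-3 are both affected yet have an unaffected child III-1. Under a recessive model two affected parents are homozygous and every child would be affected, so the trait cannot be recessive.

dominant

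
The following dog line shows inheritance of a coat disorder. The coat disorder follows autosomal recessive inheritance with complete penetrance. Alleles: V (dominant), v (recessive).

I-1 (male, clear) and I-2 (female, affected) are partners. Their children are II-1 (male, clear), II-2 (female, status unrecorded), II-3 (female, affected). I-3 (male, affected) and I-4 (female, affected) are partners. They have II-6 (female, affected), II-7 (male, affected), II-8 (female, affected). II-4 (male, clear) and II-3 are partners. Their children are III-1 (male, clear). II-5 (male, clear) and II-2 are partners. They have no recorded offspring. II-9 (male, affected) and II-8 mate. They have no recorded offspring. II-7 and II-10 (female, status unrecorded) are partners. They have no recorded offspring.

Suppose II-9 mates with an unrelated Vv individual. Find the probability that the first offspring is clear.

II-9 is affected, so II-9 is vv.
The cross gives 1/2 Vv : 1/2 vv, so P(offspring is clear) = 1/2.

1/2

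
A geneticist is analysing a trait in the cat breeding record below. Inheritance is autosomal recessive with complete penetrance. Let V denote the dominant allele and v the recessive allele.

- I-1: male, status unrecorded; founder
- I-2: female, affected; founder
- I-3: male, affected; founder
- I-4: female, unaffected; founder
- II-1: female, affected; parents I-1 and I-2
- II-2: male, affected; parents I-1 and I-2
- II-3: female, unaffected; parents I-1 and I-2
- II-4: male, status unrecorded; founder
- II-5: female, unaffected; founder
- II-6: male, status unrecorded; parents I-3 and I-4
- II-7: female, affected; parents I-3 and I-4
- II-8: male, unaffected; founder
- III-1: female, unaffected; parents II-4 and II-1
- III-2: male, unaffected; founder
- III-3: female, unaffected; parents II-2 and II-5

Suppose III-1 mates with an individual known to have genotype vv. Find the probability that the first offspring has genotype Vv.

1/2

III-1 is unaffected so carries V and received v from II-1 (vv), so III-1 is Vv.
The cross gives 1/2 Vv : 1/2 vv, so P(offspring has genotype Vv) = 1/2.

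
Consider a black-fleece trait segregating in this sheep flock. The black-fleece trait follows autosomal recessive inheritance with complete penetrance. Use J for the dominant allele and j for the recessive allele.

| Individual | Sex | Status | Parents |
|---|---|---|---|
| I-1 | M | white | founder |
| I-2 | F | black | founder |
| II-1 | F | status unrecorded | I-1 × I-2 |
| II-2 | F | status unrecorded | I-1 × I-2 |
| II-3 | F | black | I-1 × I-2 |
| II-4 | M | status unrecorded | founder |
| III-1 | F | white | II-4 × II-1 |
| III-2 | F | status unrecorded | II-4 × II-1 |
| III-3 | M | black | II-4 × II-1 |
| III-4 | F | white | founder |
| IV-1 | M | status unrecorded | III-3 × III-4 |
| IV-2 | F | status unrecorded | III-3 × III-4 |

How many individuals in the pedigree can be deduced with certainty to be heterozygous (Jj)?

1

Obligate heterozygotes: I-1 is white so carries J and passed j to II-3 (jj), so I-1 is Jj.
Every other individual is either homozygous by phenotype or has at least one consistent homozygous assignment, so the count is 1.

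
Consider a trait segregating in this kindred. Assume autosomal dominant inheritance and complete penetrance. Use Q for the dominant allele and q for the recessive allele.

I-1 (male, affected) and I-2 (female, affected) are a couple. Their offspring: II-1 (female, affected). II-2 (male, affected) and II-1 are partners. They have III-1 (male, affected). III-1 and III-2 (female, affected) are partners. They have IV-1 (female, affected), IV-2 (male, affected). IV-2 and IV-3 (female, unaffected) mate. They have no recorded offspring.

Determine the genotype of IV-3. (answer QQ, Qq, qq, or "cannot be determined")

qq

IV-3 is unaffected, so IV-3 is qq.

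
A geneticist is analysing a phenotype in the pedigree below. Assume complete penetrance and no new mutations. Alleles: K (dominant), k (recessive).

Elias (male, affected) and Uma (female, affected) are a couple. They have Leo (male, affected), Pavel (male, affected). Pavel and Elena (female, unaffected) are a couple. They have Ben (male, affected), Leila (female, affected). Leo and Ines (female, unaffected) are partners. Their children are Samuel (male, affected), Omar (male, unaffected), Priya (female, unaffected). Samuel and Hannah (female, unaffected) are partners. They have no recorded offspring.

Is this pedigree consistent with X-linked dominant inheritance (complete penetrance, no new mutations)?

Under X-linked dominant, Ben (affected, male) cannot arise from Pavel (affected) × Elena (unaffected).

No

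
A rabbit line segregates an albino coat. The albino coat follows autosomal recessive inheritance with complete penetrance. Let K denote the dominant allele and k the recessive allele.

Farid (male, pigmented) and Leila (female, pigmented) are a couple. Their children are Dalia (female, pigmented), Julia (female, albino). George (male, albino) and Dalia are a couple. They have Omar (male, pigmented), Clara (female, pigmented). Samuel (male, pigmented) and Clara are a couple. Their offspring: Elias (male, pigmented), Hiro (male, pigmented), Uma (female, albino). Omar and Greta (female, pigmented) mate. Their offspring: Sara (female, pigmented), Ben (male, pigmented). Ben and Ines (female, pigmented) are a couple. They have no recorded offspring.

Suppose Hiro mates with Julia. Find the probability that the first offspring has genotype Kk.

Samuel is pigmented so carries K and passed k to Uma (kk), so Samuel is Kk.
Clara is pigmented so carries K and received k from George (kk), so Clara is Kk.
Hiro is a pigmented offspring of Samuel (Kk) × Clara (Kk), whose cross gives 1/4 KK : 1/2 Kk : 1/4 kk; conditioning on being pigmented, Hiro is KK with probability 1/3, Kk with probability 2/3.
Julia is albino, so Julia is kk.
Summing over parental genotype combinations, P(offspring has genotype Kk) = 1/3·1 + 2/3·1/2 = 2/3.

2/3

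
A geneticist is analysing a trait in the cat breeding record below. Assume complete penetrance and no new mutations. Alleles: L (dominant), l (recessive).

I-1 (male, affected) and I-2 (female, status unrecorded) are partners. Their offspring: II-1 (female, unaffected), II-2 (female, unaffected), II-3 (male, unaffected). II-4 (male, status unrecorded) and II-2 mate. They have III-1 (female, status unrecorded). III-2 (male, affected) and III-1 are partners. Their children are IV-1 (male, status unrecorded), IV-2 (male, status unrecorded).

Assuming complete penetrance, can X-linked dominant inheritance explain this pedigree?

No

Under X-linked dominant, II-1 (unaffected, female) cannot arise from I-1 (affected) × I-2 (unrecorded).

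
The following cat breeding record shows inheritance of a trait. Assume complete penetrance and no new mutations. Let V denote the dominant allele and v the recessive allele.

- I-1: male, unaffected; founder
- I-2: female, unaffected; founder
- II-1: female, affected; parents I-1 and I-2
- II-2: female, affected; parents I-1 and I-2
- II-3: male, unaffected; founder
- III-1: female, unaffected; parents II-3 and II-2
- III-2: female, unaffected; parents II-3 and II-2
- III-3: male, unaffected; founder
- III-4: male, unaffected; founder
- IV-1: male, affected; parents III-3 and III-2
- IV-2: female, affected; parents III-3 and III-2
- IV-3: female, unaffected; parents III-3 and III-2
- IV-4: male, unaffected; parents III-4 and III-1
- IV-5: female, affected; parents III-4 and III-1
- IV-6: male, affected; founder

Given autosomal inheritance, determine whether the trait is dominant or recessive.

I-1 and I-2 are both unaffected yet have an affected child II-1. Under dominance, an affected child requires at least one affected parent, so the trait cannot be dominant.

recessive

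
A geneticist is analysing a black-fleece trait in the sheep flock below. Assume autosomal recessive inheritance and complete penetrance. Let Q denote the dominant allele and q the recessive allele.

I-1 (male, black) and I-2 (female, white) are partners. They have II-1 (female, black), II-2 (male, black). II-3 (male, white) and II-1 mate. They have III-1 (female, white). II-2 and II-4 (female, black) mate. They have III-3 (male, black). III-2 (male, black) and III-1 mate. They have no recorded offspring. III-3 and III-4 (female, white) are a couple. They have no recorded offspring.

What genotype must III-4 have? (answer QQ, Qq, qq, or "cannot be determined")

III-4's phenotype allows QQ or Qq, and no parent or child forces a single allele at both positions; consistent genotype assignments exist with III-4 as QQ or Qq.

cannot be determined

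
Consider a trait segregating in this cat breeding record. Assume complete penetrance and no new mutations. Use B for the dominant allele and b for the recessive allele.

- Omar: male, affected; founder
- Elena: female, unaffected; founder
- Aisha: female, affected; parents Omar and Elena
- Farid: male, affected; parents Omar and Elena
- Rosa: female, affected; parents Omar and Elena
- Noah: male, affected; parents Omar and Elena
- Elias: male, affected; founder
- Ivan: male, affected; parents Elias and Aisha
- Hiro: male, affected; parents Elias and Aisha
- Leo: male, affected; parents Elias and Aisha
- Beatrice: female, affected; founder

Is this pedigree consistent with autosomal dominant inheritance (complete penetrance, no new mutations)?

Yes

A consistent assignment under autosomal dominant exists: Omar BB, Elena bb, Aisha Bb, Farid Bb, Rosa Bb, Noah Bb, Elias BB, Ivan BB, Hiro BB, Leo BB, Beatrice BB.
In this assignment every recorded phenotype matches its genotype and every non-founder's genotype is obtainable from its parents' genotypes, so the pedigree is consistent.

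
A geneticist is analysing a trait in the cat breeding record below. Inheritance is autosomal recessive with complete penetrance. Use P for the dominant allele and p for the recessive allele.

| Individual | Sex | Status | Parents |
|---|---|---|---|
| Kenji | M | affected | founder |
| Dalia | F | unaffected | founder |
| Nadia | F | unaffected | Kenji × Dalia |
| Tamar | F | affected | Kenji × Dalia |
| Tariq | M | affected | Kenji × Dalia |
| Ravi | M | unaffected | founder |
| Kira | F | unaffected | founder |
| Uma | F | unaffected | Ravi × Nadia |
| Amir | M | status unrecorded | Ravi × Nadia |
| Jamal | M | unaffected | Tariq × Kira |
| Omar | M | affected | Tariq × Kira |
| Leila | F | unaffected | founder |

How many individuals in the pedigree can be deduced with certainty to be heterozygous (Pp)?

Obligate heterozygotes: Dalia is unaffected so carries P and passed p to Tamar (pp), so Dalia is Pp; Nadia is unaffected so carries P and received p from Kenji (pp), so Nadia is Pp; Kira is unaffected so carries P and passed p to Omar (pp), so Kira is Pp; Jamal is unaffected so carries P and received p from Tariq (pp), so Jamal is Pp.
Every other individual is either homozygous by phenotype or has at least one consistent homozygous assignment, so the count is 4.

4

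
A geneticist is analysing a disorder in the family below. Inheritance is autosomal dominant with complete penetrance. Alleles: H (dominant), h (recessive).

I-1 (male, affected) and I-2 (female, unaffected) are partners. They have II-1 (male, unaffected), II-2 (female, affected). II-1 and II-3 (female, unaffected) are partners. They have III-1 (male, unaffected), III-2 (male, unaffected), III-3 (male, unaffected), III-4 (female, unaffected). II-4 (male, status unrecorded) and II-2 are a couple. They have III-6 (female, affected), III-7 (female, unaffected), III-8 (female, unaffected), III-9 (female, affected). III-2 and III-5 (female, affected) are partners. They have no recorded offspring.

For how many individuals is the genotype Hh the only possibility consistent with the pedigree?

2

Obligate heterozygotes: I-1 is affected so carries H and passed h to II-1 (hh), so I-1 is Hh; II-2 is affected so carries H and received h from I-2 (hh), so II-2 is Hh.
Every other individual is either homozygous by phenotype or has at least one consistent homozygous assignment, so the count is 2.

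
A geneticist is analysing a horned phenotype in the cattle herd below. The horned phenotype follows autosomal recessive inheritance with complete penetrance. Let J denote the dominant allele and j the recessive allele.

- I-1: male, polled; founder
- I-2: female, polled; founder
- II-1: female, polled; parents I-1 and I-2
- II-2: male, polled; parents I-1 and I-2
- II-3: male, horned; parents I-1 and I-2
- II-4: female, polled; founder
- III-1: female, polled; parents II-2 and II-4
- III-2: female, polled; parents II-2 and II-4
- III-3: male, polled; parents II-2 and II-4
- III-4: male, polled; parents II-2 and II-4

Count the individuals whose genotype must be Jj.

2

Obligate heterozygotes: I-1 is polled so carries J and passed j to II-3 (jj), so I-1 is Jj; I-2 is polled so carries J and passed j to II-3 (jj), so I-2 is Jj.
Every other individual is either homozygous by phenotype or has at least one consistent homozygous assignment, so the count is 2.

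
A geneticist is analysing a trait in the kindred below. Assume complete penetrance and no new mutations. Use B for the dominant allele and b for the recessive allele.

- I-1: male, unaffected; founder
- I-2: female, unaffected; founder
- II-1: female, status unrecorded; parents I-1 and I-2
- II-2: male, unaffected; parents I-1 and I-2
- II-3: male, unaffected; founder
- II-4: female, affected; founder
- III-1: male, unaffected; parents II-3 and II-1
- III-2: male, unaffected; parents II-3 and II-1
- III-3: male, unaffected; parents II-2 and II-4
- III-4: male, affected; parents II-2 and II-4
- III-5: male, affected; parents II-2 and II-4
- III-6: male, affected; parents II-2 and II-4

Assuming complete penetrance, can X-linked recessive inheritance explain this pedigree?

Under X-linked recessive, III-3 (unaffected, male) cannot arise from II-2 (unaffected) × II-4 (affected).

No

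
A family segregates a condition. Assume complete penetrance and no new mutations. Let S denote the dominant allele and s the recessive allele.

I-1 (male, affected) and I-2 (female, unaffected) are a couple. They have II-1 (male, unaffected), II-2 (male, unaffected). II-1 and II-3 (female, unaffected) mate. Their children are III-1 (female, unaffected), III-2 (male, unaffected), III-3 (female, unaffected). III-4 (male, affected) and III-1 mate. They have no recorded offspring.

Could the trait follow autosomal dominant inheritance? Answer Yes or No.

Yes

A consistent assignment under autosomal dominant exists: I-1 Ss, I-2 ss, II-1 ss, II-2 ss, II-3 ss, III-1 ss, III-2 ss, III-3 ss, III-4 SS.
In this assignment every recorded phenotype matches its genotype and every non-founder's genotype is obtainable from its parents' genotypes, so the pedigree is consistent.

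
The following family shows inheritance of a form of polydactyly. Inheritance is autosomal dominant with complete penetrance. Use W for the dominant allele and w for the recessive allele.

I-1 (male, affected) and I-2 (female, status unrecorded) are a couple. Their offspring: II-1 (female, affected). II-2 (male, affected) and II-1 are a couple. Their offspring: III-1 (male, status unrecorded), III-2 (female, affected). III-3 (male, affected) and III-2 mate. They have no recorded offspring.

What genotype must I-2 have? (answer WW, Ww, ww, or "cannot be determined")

cannot be determined

I-2's phenotype is unrecorded, and no parent or child forces a single allele at both positions; consistent genotype assignments exist with I-2 as WW or Ww or ww.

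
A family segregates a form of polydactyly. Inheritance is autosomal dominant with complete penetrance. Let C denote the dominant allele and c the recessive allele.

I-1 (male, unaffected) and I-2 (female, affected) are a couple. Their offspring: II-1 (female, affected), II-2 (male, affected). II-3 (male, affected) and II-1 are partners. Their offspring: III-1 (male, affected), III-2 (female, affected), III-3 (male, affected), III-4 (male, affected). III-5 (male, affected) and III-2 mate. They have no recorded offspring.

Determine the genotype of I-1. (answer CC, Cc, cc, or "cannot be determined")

I-1 is unaffected, so I-1 is cc.

cc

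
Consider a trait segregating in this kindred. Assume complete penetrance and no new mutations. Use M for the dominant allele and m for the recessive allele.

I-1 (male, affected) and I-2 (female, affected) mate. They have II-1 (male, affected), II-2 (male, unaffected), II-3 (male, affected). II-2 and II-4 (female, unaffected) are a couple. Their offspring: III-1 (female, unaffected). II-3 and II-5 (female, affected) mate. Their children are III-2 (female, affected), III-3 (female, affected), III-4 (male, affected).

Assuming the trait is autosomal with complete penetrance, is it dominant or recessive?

dominant

I-1 and I-2 are both affected yet have an unaffected child II-2. Under a recessive model two affected parents are homozygous and every child would be affected, so the trait cannot be recessive.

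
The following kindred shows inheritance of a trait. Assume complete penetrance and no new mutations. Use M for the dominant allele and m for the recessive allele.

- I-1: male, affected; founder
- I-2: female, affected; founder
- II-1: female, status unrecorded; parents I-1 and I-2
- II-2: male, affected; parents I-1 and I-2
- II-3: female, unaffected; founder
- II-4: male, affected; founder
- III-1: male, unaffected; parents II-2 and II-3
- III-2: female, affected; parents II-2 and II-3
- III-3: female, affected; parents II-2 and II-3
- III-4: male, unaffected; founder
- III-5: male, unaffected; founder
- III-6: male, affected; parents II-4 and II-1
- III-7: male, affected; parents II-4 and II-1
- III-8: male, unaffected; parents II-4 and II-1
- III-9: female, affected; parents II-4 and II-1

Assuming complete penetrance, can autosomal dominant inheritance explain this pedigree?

A consistent assignment under autosomal dominant exists: I-1 MM, I-2 Mm, II-1 Mm, II-2 Mm, II-3 mm, II-4 Mm, III-1 mm, III-2 Mm, III-3 Mm, III-4 mm, III-5 mm, III-6 MM, III-7 MM, III-8 mm, III-9 MM.
In this assignment every recorded phenotype matches its genotype and every non-founder's genotype is obtainable from its parents' genotypes, so the pedigree is consistent.

Yes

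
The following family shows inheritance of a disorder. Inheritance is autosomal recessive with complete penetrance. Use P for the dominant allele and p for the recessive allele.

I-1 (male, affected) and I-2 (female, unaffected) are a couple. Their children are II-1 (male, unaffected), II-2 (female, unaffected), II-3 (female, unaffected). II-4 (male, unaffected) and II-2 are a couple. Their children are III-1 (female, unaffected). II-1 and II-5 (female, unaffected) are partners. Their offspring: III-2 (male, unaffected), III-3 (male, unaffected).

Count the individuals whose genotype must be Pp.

Obligate heterozygotes: II-1 is unaffected so carries P and received p from I-1 (pp), so II-1 is Pp; II-2 is unaffected so carries P and received p from I-1 (pp), so II-2 is Pp; II-3 is unaffected so carries P and received p from I-1 (pp), so II-3 is Pp.
Every other individual is either homozygous by phenotype or has at least one consistent homozygous assignment, so the count is 3.

3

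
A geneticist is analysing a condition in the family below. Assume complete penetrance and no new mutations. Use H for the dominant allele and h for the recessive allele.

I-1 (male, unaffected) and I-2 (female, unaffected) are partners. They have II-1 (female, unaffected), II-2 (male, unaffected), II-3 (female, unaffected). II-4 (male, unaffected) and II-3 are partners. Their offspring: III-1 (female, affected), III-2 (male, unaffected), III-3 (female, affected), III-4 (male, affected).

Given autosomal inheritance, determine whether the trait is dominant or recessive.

II-4 and II-3 are both unaffected yet have an affected child III-1. Under dominance, an affected child requires at least one affected parent, so the trait cannot be dominant.

recessive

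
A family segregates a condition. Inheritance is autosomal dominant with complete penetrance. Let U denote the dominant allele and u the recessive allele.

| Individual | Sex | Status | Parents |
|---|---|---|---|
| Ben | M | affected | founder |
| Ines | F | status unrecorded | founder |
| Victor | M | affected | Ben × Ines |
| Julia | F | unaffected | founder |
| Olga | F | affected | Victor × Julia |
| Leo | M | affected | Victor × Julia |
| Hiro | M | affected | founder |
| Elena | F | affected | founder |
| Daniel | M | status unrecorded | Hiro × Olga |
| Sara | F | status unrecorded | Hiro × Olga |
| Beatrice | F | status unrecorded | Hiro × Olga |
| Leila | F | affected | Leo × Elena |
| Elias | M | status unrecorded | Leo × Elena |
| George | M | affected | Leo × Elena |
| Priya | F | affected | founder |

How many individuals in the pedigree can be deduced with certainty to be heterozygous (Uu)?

Obligate heterozygotes: Olga is affected so carries U and received u from Julia (uu), so Olga is Uu; Leo is affected so carries U and received u from Julia (uu), so Leo is Uu.
Every other individual is either homozygous by phenotype or has at least one consistent homozygous assignment, so the count is 2.

2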